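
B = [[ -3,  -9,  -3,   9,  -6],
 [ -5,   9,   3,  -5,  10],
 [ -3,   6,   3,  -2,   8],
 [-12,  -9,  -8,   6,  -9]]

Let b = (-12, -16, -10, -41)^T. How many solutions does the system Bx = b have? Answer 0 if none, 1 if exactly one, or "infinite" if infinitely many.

Row reduce the augmented matrix [B | b].
R2 ← R2 − (5/3)·R1: [0, 24, 8, -20, 20, 4]
R3 ← R3 − R1: [0, 15, 6, -11, 14, 2]
R4 ← R4 − (4)·R1: [0, 27, 4, -30, 15, 7]
R3 ← R3 − (5/8)·R2: [0, 0, 1, 3/2, 3/2, -1/2]
R4 ← R4 − (9/8)·R2: [0, 0, -5, -15/2, -15/2, 5/2]
R4 ← R4 + (5)·R3: [0, 0, 0, 0, 0, 0]
The echelon form has 3 nonzero rows, and every pivot lies in the first 5 columns, so rank(B) = rank([B|b]) = 3.
The system is consistent.
rank = 3 < 5 unknowns, so there are infinitely many solutions.

infinite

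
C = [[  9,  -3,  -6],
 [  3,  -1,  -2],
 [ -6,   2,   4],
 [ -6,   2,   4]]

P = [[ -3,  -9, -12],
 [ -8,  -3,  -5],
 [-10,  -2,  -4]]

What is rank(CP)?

1

First compute CP:
[[ 57, -60, -69],
 [ 19, -20, -23],
 [-38,  40,  46],
 [-38,  40,  46]]
Now row reduce the product.
R2 ← R2 − (1/3)·R1: [0, 0, 0]
R3 ← R3 + (2/3)·R1: [0, 0, 0]
R4 ← R4 + (2/3)·R1: [0, 0, 0]
1 nonzero row, so rank(CP) = 1.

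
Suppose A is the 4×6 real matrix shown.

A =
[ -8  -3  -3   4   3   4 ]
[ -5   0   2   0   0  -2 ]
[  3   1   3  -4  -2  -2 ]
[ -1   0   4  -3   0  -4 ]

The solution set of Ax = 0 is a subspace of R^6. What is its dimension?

2

Row reduce to echelon form.
R2 ← R2 − (5/8)·R1: [0, 15/8, 31/8, -5/2, -15/8, -9/2]
R3 ← R3 + (3/8)·R1: [0, -1/8, 15/8, -5/2, -7/8, -1/2]
R4 ← R4 − (1/8)·R1: [0, 3/8, 35/8, -7/2, -3/8, -9/2]
R3 ← R3 + (1/15)·R2: [0, 0, 32/15, -8/3, -1, -4/5]
R4 ← R4 − (1/5)·R2: [0, 0, 18/5, -3, 0, -18/5]
R4 ← R4 − (27/16)·R3: [0, 0, 0, 3/2, 27/16, -9/4]
4 nonzero rows, so rank(A) = 4.
A has 6 columns; by rank–nullity, nullity = 6 − 4 = 2.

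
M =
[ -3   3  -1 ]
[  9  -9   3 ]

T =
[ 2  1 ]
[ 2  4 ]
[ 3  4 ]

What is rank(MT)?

1

First compute MT:
[[ -3,   5],
 [  9, -15]]
Now row reduce the product.
R2 ← R2 + (3)·R1: [0, 0]
1 nonzero row, so rank(MT) = 1.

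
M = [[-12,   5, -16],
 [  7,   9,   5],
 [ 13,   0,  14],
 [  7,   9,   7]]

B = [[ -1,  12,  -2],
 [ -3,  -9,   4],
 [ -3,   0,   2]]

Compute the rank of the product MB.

First compute MB:
[[ 45, -189,  12],
 [-49,   3,  32],
 [-55, 156,   2],
 [-55,   3,  36]]
Now row reduce the product.
R2 ← R2 + (49/45)·R1: [0, -1014/5, 676/15]
R3 ← R3 + (11/9)·R1: [0, -75, 50/3]
R4 ← R4 + (11/9)·R1: [0, -228, 152/3]
R3 ← R3 − (125/338)·R2: [0, 0, 0]
R4 ← R4 − (190/169)·R2: [0, 0, 0]
2 nonzero rows, so rank(MB) = 2.

2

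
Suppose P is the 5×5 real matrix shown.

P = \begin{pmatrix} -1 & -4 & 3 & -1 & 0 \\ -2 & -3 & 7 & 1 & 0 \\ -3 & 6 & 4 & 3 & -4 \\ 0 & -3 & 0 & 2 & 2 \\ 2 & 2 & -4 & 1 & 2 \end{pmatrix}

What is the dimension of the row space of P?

Row reduce to echelon form.
R2 ← R2 − (2)·R1: [0, 5, 1, 3, 0]
R3 ← R3 − (3)·R1: [0, 18, -5, 6, -4]
R5 ← R5 + (2)·R1: [0, -6, 2, -1, 2]
R3 ← R3 − (18/5)·R2: [0, 0, -43/5, -24/5, -4]
R4 ← R4 + (3/5)·R2: [0, 0, 3/5, 19/5, 2]
R5 ← R5 + (6/5)·R2: [0, 0, 16/5, 13/5, 2]
R4 ← R4 + (3/43)·R3: [0, 0, 0, 149/43, 74/43]
R5 ← R5 + (16/43)·R3: [0, 0, 0, 35/43, 22/43]
R5 ← R5 − (35/149)·R4: [0, 0, 0, 0, 16/149]
Echelon form has 5 nonzero rows, so rank(P) = 5.
The row space has dimension equal to the rank: 5.

5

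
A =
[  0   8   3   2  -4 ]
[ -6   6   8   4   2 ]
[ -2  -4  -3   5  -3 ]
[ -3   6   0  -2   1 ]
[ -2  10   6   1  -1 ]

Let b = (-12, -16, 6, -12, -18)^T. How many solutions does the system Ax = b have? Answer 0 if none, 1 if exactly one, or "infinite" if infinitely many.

infinite

Row reduce the augmented matrix [A | b].
Swap R1 ↔ R2
R3 ← R3 − (1/3)·R1: [0, -6, -17/3, 11/3, -11/3, 34/3]
R4 ← R4 − (1/2)·R1: [0, 3, -4, -4, 0, -4]
R5 ← R5 − (1/3)·R1: [0, 8, 10/3, -1/3, -5/3, -38/3]
R3 ← R3 + (3/4)·R2: [0, 0, -41/12, 31/6, -20/3, 7/3]
R4 ← R4 − (3/8)·R2: [0, 0, -41/8, -19/4, 3/2, 1/2]
R5 ← R5 − R2: [0, 0, 1/3, -7/3, 7/3, -2/3]
R4 ← R4 − (3/2)·R3: [0, 0, 0, -25/2, 23/2, -3]
R5 ← R5 + (4/41)·R3: [0, 0, 0, -75/41, 69/41, -18/41]
R5 ← R5 − (6/41)·R4: [0, 0, 0, 0, 0, 0]
The echelon form has 4 nonzero rows, and every pivot lies in the first 5 columns, so rank(A) = rank([A|b]) = 4.
The system is consistent.
rank = 4 < 5 unknowns, so there are infinitely many solutions.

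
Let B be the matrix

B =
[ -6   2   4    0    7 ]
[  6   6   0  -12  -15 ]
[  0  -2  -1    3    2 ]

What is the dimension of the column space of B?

Row reduce to echelon form.
R2 ← R2 + R1: [0, 8, 4, -12, -8]
R3 ← R3 + (1/4)·R2: [0, 0, 0, 0, 0]
Echelon form has 2 nonzero rows, so rank(B) = 2.
The column space has dimension equal to the rank: 2.

2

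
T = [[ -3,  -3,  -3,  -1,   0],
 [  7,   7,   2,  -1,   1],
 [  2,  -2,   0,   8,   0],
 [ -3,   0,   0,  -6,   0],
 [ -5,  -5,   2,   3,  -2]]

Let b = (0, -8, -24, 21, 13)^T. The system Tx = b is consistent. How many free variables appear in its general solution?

0

Row reduce the augmented matrix [T | b].
R2 ← R2 + (7/3)·R1: [0, 0, -5, -10/3, 1, -8]
R3 ← R3 + (2/3)·R1: [0, -4, -2, 22/3, 0, -24]
R4 ← R4 − R1: [0, 3, 3, -5, 0, 21]
R5 ← R5 − (5/3)·R1: [0, 0, 7, 14/3, -2, 13]
Swap R2 ↔ R3
R4 ← R4 + (3/4)·R2: [0, 0, 3/2, 1/2, 0, 3]
R4 ← R4 + (3/10)·R3: [0, 0, 0, -1/2, 3/10, 3/5]
R5 ← R5 + (7/5)·R3: [0, 0, 0, 0, -3/5, 9/5]
The echelon form has 5 nonzero rows, and every pivot lies in the first 5 columns, so rank(T) = rank([T|b]) = 5.
The system is consistent.
Free variables = (unknowns) − (rank) = 5 − 5 = 0.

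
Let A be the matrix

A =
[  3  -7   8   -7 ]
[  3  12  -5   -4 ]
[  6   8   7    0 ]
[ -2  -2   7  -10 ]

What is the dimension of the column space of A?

4

Row reduce to echelon form.
R2 ← R2 − R1: [0, 19, -13, 3]
R3 ← R3 − (2)·R1: [0, 22, -9, 14]
R4 ← R4 + (2/3)·R1: [0, -20/3, 37/3, -44/3]
R3 ← R3 − (22/19)·R2: [0, 0, 115/19, 200/19]
R4 ← R4 + (20/57)·R2: [0, 0, 443/57, -776/57]
R4 ← R4 − (443/345)·R3: [0, 0, 0, -624/23]
Echelon form has 4 nonzero rows, so rank(A) = 4.
The column space has dimension equal to the rank: 4.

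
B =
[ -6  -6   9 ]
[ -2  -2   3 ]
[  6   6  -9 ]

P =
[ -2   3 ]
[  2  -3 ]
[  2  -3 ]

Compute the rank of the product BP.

1

First compute BP:
[[ 18, -27],
 [  6,  -9],
 [-18,  27]]
Now row reduce the product.
R2 ← R2 − (1/3)·R1: [0, 0]
R3 ← R3 + R1: [0, 0]
1 nonzero row, so rank(BP) = 1.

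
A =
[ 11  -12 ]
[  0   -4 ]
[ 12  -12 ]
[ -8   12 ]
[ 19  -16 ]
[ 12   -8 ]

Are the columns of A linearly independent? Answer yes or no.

yes

Row reduce A to echelon form.
R3 ← R3 − (12/11)·R1: [0, 12/11]
R4 ← R4 + (8/11)·R1: [0, 36/11]
R5 ← R5 − (19/11)·R1: [0, 52/11]
R6 ← R6 − (12/11)·R1: [0, 56/11]
R3 ← R3 + (3/11)·R2: [0, 0]
R4 ← R4 + (9/11)·R2: [0, 0]
R5 ← R5 + (13/11)·R2: [0, 0]
R6 ← R6 + (14/11)·R2: [0, 0]
2 pivots among 2 columns.
Every column is a pivot column, so the columns are linearly independent.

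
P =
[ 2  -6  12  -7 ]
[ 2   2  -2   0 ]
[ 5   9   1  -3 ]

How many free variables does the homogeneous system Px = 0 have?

1

Row reduce to echelon form.
R2 ← R2 − R1: [0, 8, -14, 7]
R3 ← R3 − (5/2)·R1: [0, 24, -29, 29/2]
R3 ← R3 − (3)·R2: [0, 0, 13, -13/2]
3 nonzero rows, so rank(P) = 3.
P has 4 columns; by rank–nullity, nullity = 4 − 3 = 1.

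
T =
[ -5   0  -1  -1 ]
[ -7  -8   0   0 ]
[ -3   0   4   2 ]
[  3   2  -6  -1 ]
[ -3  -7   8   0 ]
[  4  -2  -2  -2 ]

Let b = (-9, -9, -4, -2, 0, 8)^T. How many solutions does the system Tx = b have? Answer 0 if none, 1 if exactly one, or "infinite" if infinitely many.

0

Row reduce the augmented matrix [T | b].
R2 ← R2 − (7/5)·R1: [0, -8, 7/5, 7/5, 18/5]
R3 ← R3 − (3/5)·R1: [0, 0, 23/5, 13/5, 7/5]
R4 ← R4 + (3/5)·R1: [0, 2, -33/5, -8/5, -37/5]
R5 ← R5 − (3/5)·R1: [0, -7, 43/5, 3/5, 27/5]
R6 ← R6 + (4/5)·R1: [0, -2, -14/5, -14/5, 4/5]
R4 ← R4 + (1/4)·R2: [0, 0, -25/4, -5/4, -13/2]
R5 ← R5 − (7/8)·R2: [0, 0, 59/8, -5/8, 9/4]
R6 ← R6 − (1/4)·R2: [0, 0, -63/20, -63/20, -1/10]
R4 ← R4 + (125/92)·R3: [0, 0, 0, 105/46, -423/92]
R5 ← R5 − (295/184)·R3: [0, 0, 0, -441/92, 1/184]
R6 ← R6 + (63/92)·R3: [0, 0, 0, -63/46, 79/92]
R5 ← R5 + (21/10)·R4: [0, 0, 0, 0, -193/20]
R6 ← R6 + (3/5)·R4: [0, 0, 0, 0, -19/10]
R6 ← R6 − (38/193)·R5: [0, 0, 0, 0, 0]
The echelon form has 5 nonzero rows; the last pivot sits in the augmented column, so rank(T) = 4 but rank([T|b]) = 5.
Since the ranks differ, the system is inconsistent.
It has no solutions.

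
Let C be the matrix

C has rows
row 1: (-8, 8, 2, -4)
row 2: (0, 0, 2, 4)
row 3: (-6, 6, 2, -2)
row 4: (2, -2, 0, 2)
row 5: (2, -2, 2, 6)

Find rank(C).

Row reduce to echelon form.
R3 ← R3 − (3/4)·R1: [0, 0, 1/2, 1]
R4 ← R4 + (1/4)·R1: [0, 0, 1/2, 1]
R5 ← R5 + (1/4)·R1: [0, 0, 5/2, 5]
R3 ← R3 − (1/4)·R2: [0, 0, 0, 0]
R4 ← R4 − (1/4)·R2: [0, 0, 0, 0]
R5 ← R5 − (5/4)·R2: [0, 0, 0, 0]
Echelon form has 2 nonzero rows, so rank(C) = 2.

2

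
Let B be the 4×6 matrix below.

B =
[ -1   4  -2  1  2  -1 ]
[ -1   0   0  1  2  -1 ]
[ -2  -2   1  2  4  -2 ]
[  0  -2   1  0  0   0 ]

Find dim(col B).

2

Row reduce to echelon form.
R2 ← R2 − R1: [0, -4, 2, 0, 0, 0]
R3 ← R3 − (2)·R1: [0, -10, 5, 0, 0, 0]
R3 ← R3 − (5/2)·R2: [0, 0, 0, 0, 0, 0]
R4 ← R4 − (1/2)·R2: [0, 0, 0, 0, 0, 0]
Echelon form has 2 nonzero rows, so rank(B) = 2.
The column space has dimension equal to the rank: 2.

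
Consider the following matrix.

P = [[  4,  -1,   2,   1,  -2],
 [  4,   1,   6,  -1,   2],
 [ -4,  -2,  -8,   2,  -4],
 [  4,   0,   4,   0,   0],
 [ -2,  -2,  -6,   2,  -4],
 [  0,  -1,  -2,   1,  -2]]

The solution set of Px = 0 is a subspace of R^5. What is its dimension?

Row reduce to echelon form.
R2 ← R2 − R1: [0, 2, 4, -2, 4]
R3 ← R3 + R1: [0, -3, -6, 3, -6]
R4 ← R4 − R1: [0, 1, 2, -1, 2]
R5 ← R5 + (1/2)·R1: [0, -5/2, -5, 5/2, -5]
R3 ← R3 + (3/2)·R2: [0, 0, 0, 0, 0]
R4 ← R4 − (1/2)·R2: [0, 0, 0, 0, 0]
R5 ← R5 + (5/4)·R2: [0, 0, 0, 0, 0]
R6 ← R6 + (1/2)·R2: [0, 0, 0, 0, 0]
2 nonzero rows, so rank(P) = 2.
P has 5 columns; by rank–nullity, nullity = 5 − 2 = 3.

3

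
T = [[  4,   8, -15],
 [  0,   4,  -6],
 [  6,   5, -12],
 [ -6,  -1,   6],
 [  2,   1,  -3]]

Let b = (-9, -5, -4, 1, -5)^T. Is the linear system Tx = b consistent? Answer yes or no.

no

Row reduce the augmented matrix [T | b].
R3 ← R3 − (3/2)·R1: [0, -7, 21/2, 19/2]
R4 ← R4 + (3/2)·R1: [0, 11, -33/2, -25/2]
R5 ← R5 − (1/2)·R1: [0, -3, 9/2, -1/2]
R3 ← R3 + (7/4)·R2: [0, 0, 0, 3/4]
R4 ← R4 − (11/4)·R2: [0, 0, 0, 5/4]
R5 ← R5 + (3/4)·R2: [0, 0, 0, -17/4]
R4 ← R4 − (5/3)·R3: [0, 0, 0, 0]
R5 ← R5 + (17/3)·R3: [0, 0, 0, 0]
The echelon form has 3 nonzero rows; the last pivot sits in the augmented column, so rank(T) = 2 but rank([T|b]) = 3.
Since the ranks differ, the system is inconsistent.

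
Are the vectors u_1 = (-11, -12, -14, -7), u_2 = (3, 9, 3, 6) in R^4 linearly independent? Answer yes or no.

Form the matrix with these vectors as rows and row reduce.
R2 ← R2 + (3/11)·R1: [0, 63/11, -9/11, 45/11]
2 nonzero rows, so the 2 vectors span a space of dimension 2.
Since 2 = 2, the vectors are linearly independent.

yes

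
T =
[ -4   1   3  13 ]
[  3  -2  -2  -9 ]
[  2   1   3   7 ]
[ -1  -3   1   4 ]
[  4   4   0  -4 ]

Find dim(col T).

3

Row reduce to echelon form.
R2 ← R2 + (3/4)·R1: [0, -5/4, 1/4, 3/4]
R3 ← R3 + (1/2)·R1: [0, 3/2, 9/2, 27/2]
R4 ← R4 − (1/4)·R1: [0, -13/4, 1/4, 3/4]
R5 ← R5 + R1: [0, 5, 3, 9]
R3 ← R3 + (6/5)·R2: [0, 0, 24/5, 72/5]
R4 ← R4 − (13/5)·R2: [0, 0, -2/5, -6/5]
R5 ← R5 + (4)·R2: [0, 0, 4, 12]
R4 ← R4 + (1/12)·R3: [0, 0, 0, 0]
R5 ← R5 − (5/6)·R3: [0, 0, 0, 0]
Echelon form has 3 nonzero rows, so rank(T) = 3.
The column space has dimension equal to the rank: 3.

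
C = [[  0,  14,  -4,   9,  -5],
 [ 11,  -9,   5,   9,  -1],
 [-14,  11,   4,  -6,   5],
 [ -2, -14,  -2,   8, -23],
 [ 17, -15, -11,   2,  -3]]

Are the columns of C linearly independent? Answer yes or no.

yes

Row reduce C to echelon form.
Swap R1 ↔ R2
R3 ← R3 + (14/11)·R1: [0, -5/11, 114/11, 60/11, 41/11]
R4 ← R4 + (2/11)·R1: [0, -172/11, -12/11, 106/11, -255/11]
R5 ← R5 − (17/11)·R1: [0, -12/11, -206/11, -131/11, -16/11]
R3 ← R3 + (5/154)·R2: [0, 0, 788/77, 885/154, 549/154]
R4 ← R4 + (86/77)·R2: [0, 0, -428/77, 1516/77, -2215/77]
R5 ← R5 + (6/77)·R2: [0, 0, -1466/77, -863/77, -142/77]
R4 ← R4 + (107/197)·R3: [0, 0, 0, 8987/394, -10571/394]
R5 ← R5 + (733/394)·R3: [0, 0, 0, -407/788, 3773/788]
R5 ← R5 + (37/1634)·R4: [0, 0, 0, 0, 6831/1634]
5 pivots among 5 columns.
Every column is a pivot column, so the columns are linearly independent.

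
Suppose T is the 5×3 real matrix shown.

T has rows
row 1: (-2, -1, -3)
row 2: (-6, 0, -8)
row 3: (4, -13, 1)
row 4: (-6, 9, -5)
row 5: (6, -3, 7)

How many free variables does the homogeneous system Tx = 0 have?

1

Row reduce to echelon form.
R2 ← R2 − (3)·R1: [0, 3, 1]
R3 ← R3 + (2)·R1: [0, -15, -5]
R4 ← R4 − (3)·R1: [0, 12, 4]
R5 ← R5 + (3)·R1: [0, -6, -2]
R3 ← R3 + (5)·R2: [0, 0, 0]
R4 ← R4 − (4)·R2: [0, 0, 0]
R5 ← R5 + (2)·R2: [0, 0, 0]
2 nonzero rows, so rank(T) = 2.
T has 3 columns; by rank–nullity, nullity = 3 − 2 = 1.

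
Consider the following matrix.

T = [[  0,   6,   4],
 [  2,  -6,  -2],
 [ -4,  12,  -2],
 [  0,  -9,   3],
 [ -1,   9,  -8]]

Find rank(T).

Row reduce to echelon form.
Swap R1 ↔ R2
R3 ← R3 + (2)·R1: [0, 0, -6]
R5 ← R5 + (1/2)·R1: [0, 6, -9]
R4 ← R4 + (3/2)·R2: [0, 0, 9]
R5 ← R5 − R2: [0, 0, -13]
R4 ← R4 + (3/2)·R3: [0, 0, 0]
R5 ← R5 − (13/6)·R3: [0, 0, 0]
Echelon form has 3 nonzero rows, so rank(T) = 3.

3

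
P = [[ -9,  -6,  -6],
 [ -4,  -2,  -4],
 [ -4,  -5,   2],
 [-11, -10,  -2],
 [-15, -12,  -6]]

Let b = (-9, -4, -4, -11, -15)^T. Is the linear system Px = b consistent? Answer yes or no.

Row reduce the augmented matrix [P | b].
R2 ← R2 − (4/9)·R1: [0, 2/3, -4/3, 0]
R3 ← R3 − (4/9)·R1: [0, -7/3, 14/3, 0]
R4 ← R4 − (11/9)·R1: [0, -8/3, 16/3, 0]
R5 ← R5 − (5/3)·R1: [0, -2, 4, 0]
R3 ← R3 + (7/2)·R2: [0, 0, 0, 0]
R4 ← R4 + (4)·R2: [0, 0, 0, 0]
R5 ← R5 + (3)·R2: [0, 0, 0, 0]
The echelon form has 2 nonzero rows, and every pivot lies in the first 3 columns, so rank(P) = rank([P|b]) = 2.
The system is consistent.

yes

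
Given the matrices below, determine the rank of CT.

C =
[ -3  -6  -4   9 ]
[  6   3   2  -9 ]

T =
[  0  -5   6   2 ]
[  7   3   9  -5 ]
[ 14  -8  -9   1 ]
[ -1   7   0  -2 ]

First compute CT:
[[-107,  92, -36,   2],
 [ 58, -100,  45,  17]]
Now row reduce the product.
R2 ← R2 + (58/107)·R1: [0, -5364/107, 2727/107, 1935/107]
2 nonzero rows, so rank(CT) = 2.

2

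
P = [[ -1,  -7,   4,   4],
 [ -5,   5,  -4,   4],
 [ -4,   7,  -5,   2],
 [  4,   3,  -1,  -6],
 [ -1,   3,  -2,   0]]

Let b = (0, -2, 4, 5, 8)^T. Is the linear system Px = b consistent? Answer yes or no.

Row reduce the augmented matrix [P | b].
R2 ← R2 − (5)·R1: [0, 40, -24, -16, -2]
R3 ← R3 − (4)·R1: [0, 35, -21, -14, 4]
R4 ← R4 + (4)·R1: [0, -25, 15, 10, 5]
R5 ← R5 − R1: [0, 10, -6, -4, 8]
R3 ← R3 − (7/8)·R2: [0, 0, 0, 0, 23/4]
R4 ← R4 + (5/8)·R2: [0, 0, 0, 0, 15/4]
R5 ← R5 − (1/4)·R2: [0, 0, 0, 0, 17/2]
R4 ← R4 − (15/23)·R3: [0, 0, 0, 0, 0]
R5 ← R5 − (34/23)·R3: [0, 0, 0, 0, 0]
The echelon form has 3 nonzero rows; the last pivot sits in the augmented column, so rank(P) = 2 but rank([P|b]) = 3.
Since the ranks differ, the system is inconsistent.

no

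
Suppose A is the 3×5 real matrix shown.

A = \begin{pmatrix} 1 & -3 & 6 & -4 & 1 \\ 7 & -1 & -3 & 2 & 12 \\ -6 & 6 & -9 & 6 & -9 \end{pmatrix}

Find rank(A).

Row reduce to echelon form.
R2 ← R2 − (7)·R1: [0, 20, -45, 30, 5]
R3 ← R3 + (6)·R1: [0, -12, 27, -18, -3]
R3 ← R3 + (3/5)·R2: [0, 0, 0, 0, 0]
Echelon form has 2 nonzero rows, so rank(A) = 2.

2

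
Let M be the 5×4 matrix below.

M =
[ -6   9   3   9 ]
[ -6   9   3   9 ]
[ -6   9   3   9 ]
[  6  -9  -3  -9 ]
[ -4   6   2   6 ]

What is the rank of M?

Row reduce to echelon form.
R2 ← R2 − R1: [0, 0, 0, 0]
R3 ← R3 − R1: [0, 0, 0, 0]
R4 ← R4 + R1: [0, 0, 0, 0]
R5 ← R5 − (2/3)·R1: [0, 0, 0, 0]
Echelon form has 1 nonzero row, so rank(M) = 1.

1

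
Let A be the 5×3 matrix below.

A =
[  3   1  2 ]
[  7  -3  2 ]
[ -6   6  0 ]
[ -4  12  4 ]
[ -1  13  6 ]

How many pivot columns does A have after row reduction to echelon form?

Row reduce to echelon form.
R2 ← R2 − (7/3)·R1: [0, -16/3, -8/3]
R3 ← R3 + (2)·R1: [0, 8, 4]
R4 ← R4 + (4/3)·R1: [0, 40/3, 20/3]
R5 ← R5 + (1/3)·R1: [0, 40/3, 20/3]
R3 ← R3 + (3/2)·R2: [0, 0, 0]
R4 ← R4 + (5/2)·R2: [0, 0, 0]
R5 ← R5 + (5/2)·R2: [0, 0, 0]
Echelon form has 2 nonzero rows, so rank(A) = 2.
Each nonzero row contributes one pivot column: 2 pivot columns.

2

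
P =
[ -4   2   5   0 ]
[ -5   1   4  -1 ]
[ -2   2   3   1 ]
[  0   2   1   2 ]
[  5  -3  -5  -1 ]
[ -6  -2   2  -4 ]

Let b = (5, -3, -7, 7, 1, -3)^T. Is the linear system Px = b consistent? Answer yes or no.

Row reduce the augmented matrix [P | b].
R2 ← R2 − (5/4)·R1: [0, -3/2, -9/4, -1, -37/4]
R3 ← R3 − (1/2)·R1: [0, 1, 1/2, 1, -19/2]
R5 ← R5 + (5/4)·R1: [0, -1/2, 5/4, -1, 29/4]
R6 ← R6 − (3/2)·R1: [0, -5, -11/2, -4, -21/2]
R3 ← R3 + (2/3)·R2: [0, 0, -1, 1/3, -47/3]
R4 ← R4 + (4/3)·R2: [0, 0, -2, 2/3, -16/3]
R5 ← R5 − (1/3)·R2: [0, 0, 2, -2/3, 31/3]
R6 ← R6 − (10/3)·R2: [0, 0, 2, -2/3, 61/3]
R4 ← R4 − (2)·R3: [0, 0, 0, 0, 26]
R5 ← R5 + (2)·R3: [0, 0, 0, 0, -21]
R6 ← R6 + (2)·R3: [0, 0, 0, 0, -11]
R5 ← R5 + (21/26)·R4: [0, 0, 0, 0, 0]
R6 ← R6 + (11/26)·R4: [0, 0, 0, 0, 0]
The echelon form has 4 nonzero rows; the last pivot sits in the augmented column, so rank(P) = 3 but rank([P|b]) = 4.
Since the ranks differ, the system is inconsistent.

no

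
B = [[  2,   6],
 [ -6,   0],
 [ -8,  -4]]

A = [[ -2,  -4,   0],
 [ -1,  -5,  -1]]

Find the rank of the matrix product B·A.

2

First compute BA:
[[-10, -38,  -6],
 [ 12,  24,   0],
 [ 20,  52,   4]]
Now row reduce the product.
R2 ← R2 + (6/5)·R1: [0, -108/5, -36/5]
R3 ← R3 + (2)·R1: [0, -24, -8]
R3 ← R3 − (10/9)·R2: [0, 0, 0]
2 nonzero rows, so rank(BA) = 2.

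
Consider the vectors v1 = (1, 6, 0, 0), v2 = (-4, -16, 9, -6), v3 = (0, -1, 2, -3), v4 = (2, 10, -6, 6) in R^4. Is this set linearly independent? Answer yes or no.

Form the matrix with these vectors as rows and row reduce.
R2 ← R2 + (4)·R1: [0, 8, 9, -6]
R4 ← R4 − (2)·R1: [0, -2, -6, 6]
R3 ← R3 + (1/8)·R2: [0, 0, 25/8, -15/4]
R4 ← R4 + (1/4)·R2: [0, 0, -15/4, 9/2]
R4 ← R4 + (6/5)·R3: [0, 0, 0, 0]
3 nonzero rows, so the 4 vectors span a space of dimension 3.
Since 3 < 4, the vectors are linearly dependent.

no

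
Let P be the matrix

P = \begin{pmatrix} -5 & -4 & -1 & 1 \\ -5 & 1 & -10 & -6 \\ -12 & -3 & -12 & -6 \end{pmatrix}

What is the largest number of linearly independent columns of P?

3

Row reduce to echelon form.
R2 ← R2 − R1: [0, 5, -9, -7]
R3 ← R3 − (12/5)·R1: [0, 33/5, -48/5, -42/5]
R3 ← R3 − (33/25)·R2: [0, 0, 57/25, 21/25]
Echelon form has 3 nonzero rows, so rank(P) = 3.
The rank gives the maximum number of linearly independent columns: 3.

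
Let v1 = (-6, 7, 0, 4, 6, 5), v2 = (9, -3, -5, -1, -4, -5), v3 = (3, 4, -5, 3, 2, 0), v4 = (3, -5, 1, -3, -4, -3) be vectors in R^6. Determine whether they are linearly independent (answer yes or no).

no

Form the matrix with these vectors as rows and row reduce.
R2 ← R2 + (3/2)·R1: [0, 15/2, -5, 5, 5, 5/2]
R3 ← R3 + (1/2)·R1: [0, 15/2, -5, 5, 5, 5/2]
R4 ← R4 + (1/2)·R1: [0, -3/2, 1, -1, -1, -1/2]
R3 ← R3 − R2: [0, 0, 0, 0, 0, 0]
R4 ← R4 + (1/5)·R2: [0, 0, 0, 0, 0, 0]
2 nonzero rows, so the 4 vectors span a space of dimension 2.
Since 2 < 4, the vectors are linearly dependent.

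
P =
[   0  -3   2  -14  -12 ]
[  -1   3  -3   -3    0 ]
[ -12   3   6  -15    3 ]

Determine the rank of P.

Row reduce to echelon form.
Swap R1 ↔ R2
R3 ← R3 − (12)·R1: [0, -33, 42, 21, 3]
R3 ← R3 − (11)·R2: [0, 0, 20, 175, 135]
Echelon form has 3 nonzero rows, so rank(P) = 3.

3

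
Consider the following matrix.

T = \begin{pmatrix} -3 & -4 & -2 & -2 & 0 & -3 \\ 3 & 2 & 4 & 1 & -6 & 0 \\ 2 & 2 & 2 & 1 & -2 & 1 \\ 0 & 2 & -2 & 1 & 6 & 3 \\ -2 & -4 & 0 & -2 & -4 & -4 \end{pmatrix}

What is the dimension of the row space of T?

2

Row reduce to echelon form.
R2 ← R2 + R1: [0, -2, 2, -1, -6, -3]
R3 ← R3 + (2/3)·R1: [0, -2/3, 2/3, -1/3, -2, -1]
R5 ← R5 − (2/3)·R1: [0, -4/3, 4/3, -2/3, -4, -2]
R3 ← R3 − (1/3)·R2: [0, 0, 0, 0, 0, 0]
R4 ← R4 + R2: [0, 0, 0, 0, 0, 0]
R5 ← R5 − (2/3)·R2: [0, 0, 0, 0, 0, 0]
Echelon form has 2 nonzero rows, so rank(T) = 2.
The row space has dimension equal to the rank: 2.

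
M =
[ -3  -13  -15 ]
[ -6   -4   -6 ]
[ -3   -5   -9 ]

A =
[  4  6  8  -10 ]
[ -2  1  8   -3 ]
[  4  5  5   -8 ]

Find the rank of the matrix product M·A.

First compute MA:
[[-46, -106, -203, 189],
 [-40, -70, -110, 120],
 [-38, -68, -109, 117]]
Now row reduce the product.
R2 ← R2 − (20/23)·R1: [0, 510/23, 1530/23, -1020/23]
R3 ← R3 − (19/23)·R1: [0, 450/23, 1350/23, -900/23]
R3 ← R3 − (15/17)·R2: [0, 0, 0, 0]
2 nonzero rows, so rank(MA) = 2.

2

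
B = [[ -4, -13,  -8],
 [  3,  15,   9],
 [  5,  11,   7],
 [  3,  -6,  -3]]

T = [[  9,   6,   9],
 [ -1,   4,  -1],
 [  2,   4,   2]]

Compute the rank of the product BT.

First compute BT:
[[-39, -108, -39],
 [ 30, 114,  30],
 [ 48, 102,  48],
 [ 27, -18,  27]]
Now row reduce the product.
R2 ← R2 + (10/13)·R1: [0, 402/13, 0]
R3 ← R3 + (16/13)·R1: [0, -402/13, 0]
R4 ← R4 + (9/13)·R1: [0, -1206/13, 0]
R3 ← R3 + R2: [0, 0, 0]
R4 ← R4 + (3)·R2: [0, 0, 0]
2 nonzero rows, so rank(BT) = 2.

2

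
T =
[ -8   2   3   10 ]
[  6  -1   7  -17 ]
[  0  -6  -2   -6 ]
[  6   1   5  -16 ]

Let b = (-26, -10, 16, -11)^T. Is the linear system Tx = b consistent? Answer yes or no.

Row reduce the augmented matrix [T | b].
R2 ← R2 + (3/4)·R1: [0, 1/2, 37/4, -19/2, -59/2]
R4 ← R4 + (3/4)·R1: [0, 5/2, 29/4, -17/2, -61/2]
R3 ← R3 + (12)·R2: [0, 0, 109, -120, -338]
R4 ← R4 − (5)·R2: [0, 0, -39, 39, 117]
R4 ← R4 + (39/109)·R3: [0, 0, 0, -429/109, -429/109]
The echelon form has 4 nonzero rows, and every pivot lies in the first 4 columns, so rank(T) = rank([T|b]) = 4.
The system is consistent.

yes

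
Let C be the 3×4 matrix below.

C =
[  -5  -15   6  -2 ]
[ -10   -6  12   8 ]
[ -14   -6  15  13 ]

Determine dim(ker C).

1

Row reduce to echelon form.
R2 ← R2 − (2)·R1: [0, 24, 0, 12]
R3 ← R3 − (14/5)·R1: [0, 36, -9/5, 93/5]
R3 ← R3 − (3/2)·R2: [0, 0, -9/5, 3/5]
3 nonzero rows, so rank(C) = 3.
C has 4 columns; by rank–nullity, nullity = 4 − 3 = 1.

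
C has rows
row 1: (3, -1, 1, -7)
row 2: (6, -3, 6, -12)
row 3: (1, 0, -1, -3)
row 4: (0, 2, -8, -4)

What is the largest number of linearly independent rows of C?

Row reduce to echelon form.
R2 ← R2 − (2)·R1: [0, -1, 4, 2]
R3 ← R3 − (1/3)·R1: [0, 1/3, -4/3, -2/3]
R3 ← R3 + (1/3)·R2: [0, 0, 0, 0]
R4 ← R4 + (2)·R2: [0, 0, 0, 0]
Echelon form has 2 nonzero rows, so rank(C) = 2.
The rank gives the maximum number of linearly independent rows: 2.

2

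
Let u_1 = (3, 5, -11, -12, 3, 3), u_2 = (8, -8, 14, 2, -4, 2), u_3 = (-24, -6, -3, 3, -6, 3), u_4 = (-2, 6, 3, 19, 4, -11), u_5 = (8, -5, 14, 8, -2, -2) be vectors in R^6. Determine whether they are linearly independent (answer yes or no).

Form the matrix with these vectors as rows and row reduce.
R2 ← R2 − (8/3)·R1: [0, -64/3, 130/3, 34, -12, -6]
R3 ← R3 + (8)·R1: [0, 34, -91, -93, 18, 27]
R4 ← R4 + (2/3)·R1: [0, 28/3, -13/3, 11, 6, -9]
R5 ← R5 − (8/3)·R1: [0, -55/3, 130/3, 40, -10, -10]
R3 ← R3 + (51/32)·R2: [0, 0, -351/16, -621/16, -9/8, 279/16]
R4 ← R4 + (7/16)·R2: [0, 0, 117/8, 207/8, 3/4, -93/8]
R5 ← R5 − (55/64)·R2: [0, 0, 195/32, 345/32, 5/16, -155/32]
R4 ← R4 + (2/3)·R3: [0, 0, 0, 0, 0, 0]
R5 ← R5 + (5/18)·R3: [0, 0, 0, 0, 0, 0]
3 nonzero rows, so the 5 vectors span a space of dimension 3.
Since 3 < 5, the vectors are linearly dependent.

no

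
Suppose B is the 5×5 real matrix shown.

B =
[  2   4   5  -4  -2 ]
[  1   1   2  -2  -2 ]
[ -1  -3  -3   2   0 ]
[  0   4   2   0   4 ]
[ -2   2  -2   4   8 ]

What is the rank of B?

Row reduce to echelon form.
R2 ← R2 − (1/2)·R1: [0, -1, -1/2, 0, -1]
R3 ← R3 + (1/2)·R1: [0, -1, -1/2, 0, -1]
R5 ← R5 + R1: [0, 6, 3, 0, 6]
R3 ← R3 − R2: [0, 0, 0, 0, 0]
R4 ← R4 + (4)·R2: [0, 0, 0, 0, 0]
R5 ← R5 + (6)·R2: [0, 0, 0, 0, 0]
Echelon form has 2 nonzero rows, so rank(B) = 2.

2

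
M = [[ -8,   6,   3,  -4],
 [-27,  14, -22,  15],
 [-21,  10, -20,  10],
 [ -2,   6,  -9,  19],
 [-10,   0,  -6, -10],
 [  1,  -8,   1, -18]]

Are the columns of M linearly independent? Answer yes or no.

yes

Row reduce M to echelon form.
R2 ← R2 − (27/8)·R1: [0, -25/4, -257/8, 57/2]
R3 ← R3 − (21/8)·R1: [0, -23/4, -223/8, 41/2]
R4 ← R4 − (1/4)·R1: [0, 9/2, -39/4, 20]
R5 ← R5 − (5/4)·R1: [0, -15/2, -39/4, -5]
R6 ← R6 + (1/8)·R1: [0, -29/4, 11/8, -37/2]
R3 ← R3 − (23/25)·R2: [0, 0, 42/25, -143/25]
R4 ← R4 + (18/25)·R2: [0, 0, -822/25, 1013/25]
R5 ← R5 − (6/5)·R2: [0, 0, 144/5, -196/5]
R6 ← R6 − (29/25)·R2: [0, 0, 966/25, -1289/25]
R4 ← R4 + (137/7)·R3: [0, 0, 0, -500/7]
R5 ← R5 − (120/7)·R3: [0, 0, 0, 412/7]
R6 ← R6 − (23)·R3: [0, 0, 0, 80]
R5 ← R5 + (103/125)·R4: [0, 0, 0, 0]
R6 ← R6 + (28/25)·R4: [0, 0, 0, 0]
4 pivots among 4 columns.
Every column is a pivot column, so the columns are linearly independent.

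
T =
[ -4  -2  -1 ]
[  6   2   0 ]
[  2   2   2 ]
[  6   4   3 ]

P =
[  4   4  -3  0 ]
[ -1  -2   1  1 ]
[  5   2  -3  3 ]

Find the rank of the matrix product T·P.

2

First compute TP:
[[-19, -14,  13,  -5],
 [ 22,  20, -16,   2],
 [ 16,   8, -10,   8],
 [ 35,  22, -23,  13]]
Now row reduce the product.
R2 ← R2 + (22/19)·R1: [0, 72/19, -18/19, -72/19]
R3 ← R3 + (16/19)·R1: [0, -72/19, 18/19, 72/19]
R4 ← R4 + (35/19)·R1: [0, -72/19, 18/19, 72/19]
R3 ← R3 + R2: [0, 0, 0, 0]
R4 ← R4 + R2: [0, 0, 0, 0]
2 nonzero rows, so rank(TP) = 2.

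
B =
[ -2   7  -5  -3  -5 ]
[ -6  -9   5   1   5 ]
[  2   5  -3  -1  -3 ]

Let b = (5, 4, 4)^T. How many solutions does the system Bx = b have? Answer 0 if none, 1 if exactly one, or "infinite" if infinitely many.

0

Row reduce the augmented matrix [B | b].
R2 ← R2 − (3)·R1: [0, -30, 20, 10, 20, -11]
R3 ← R3 + R1: [0, 12, -8, -4, -8, 9]
R3 ← R3 + (2/5)·R2: [0, 0, 0, 0, 0, 23/5]
The echelon form has 3 nonzero rows; the last pivot sits in the augmented column, so rank(B) = 2 but rank([B|b]) = 3.
Since the ranks differ, the system is inconsistent.
It has no solutions.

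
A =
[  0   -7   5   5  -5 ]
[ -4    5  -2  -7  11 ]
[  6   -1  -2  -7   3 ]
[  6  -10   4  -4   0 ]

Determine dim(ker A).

Row reduce to echelon form.
Swap R1 ↔ R2
R3 ← R3 + (3/2)·R1: [0, 13/2, -5, -35/2, 39/2]
R4 ← R4 + (3/2)·R1: [0, -5/2, 1, -29/2, 33/2]
R3 ← R3 + (13/14)·R2: [0, 0, -5/14, -90/7, 104/7]
R4 ← R4 − (5/14)·R2: [0, 0, -11/14, -114/7, 128/7]
R4 ← R4 − (11/5)·R3: [0, 0, 0, 12, -72/5]
4 nonzero rows, so rank(A) = 4.
A has 5 columns; by rank–nullity, nullity = 5 − 4 = 1.

1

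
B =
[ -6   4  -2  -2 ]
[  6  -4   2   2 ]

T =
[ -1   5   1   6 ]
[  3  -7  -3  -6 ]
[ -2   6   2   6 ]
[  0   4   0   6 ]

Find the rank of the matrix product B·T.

1

First compute BT:
[[ 22, -78, -22, -84],
 [-22,  78,  22,  84]]
Now row reduce the product.
R2 ← R2 + R1: [0, 0, 0, 0]
1 nonzero row, so rank(BT) = 1.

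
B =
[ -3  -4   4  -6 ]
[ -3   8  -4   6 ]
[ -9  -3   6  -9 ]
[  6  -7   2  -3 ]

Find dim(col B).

Row reduce to echelon form.
R2 ← R2 − R1: [0, 12, -8, 12]
R3 ← R3 − (3)·R1: [0, 9, -6, 9]
R4 ← R4 + (2)·R1: [0, -15, 10, -15]
R3 ← R3 − (3/4)·R2: [0, 0, 0, 0]
R4 ← R4 + (5/4)·R2: [0, 0, 0, 0]
Echelon form has 2 nonzero rows, so rank(B) = 2.
The column space has dimension equal to the rank: 2.

2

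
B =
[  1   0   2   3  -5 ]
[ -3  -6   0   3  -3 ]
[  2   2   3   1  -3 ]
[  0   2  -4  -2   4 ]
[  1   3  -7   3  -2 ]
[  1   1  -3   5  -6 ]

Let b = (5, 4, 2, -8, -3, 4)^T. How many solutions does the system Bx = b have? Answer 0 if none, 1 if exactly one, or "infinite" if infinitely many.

Row reduce the augmented matrix [B | b].
R2 ← R2 + (3)·R1: [0, -6, 6, 12, -18, 19]
R3 ← R3 − (2)·R1: [0, 2, -1, -5, 7, -8]
R5 ← R5 − R1: [0, 3, -9, 0, 3, -8]
R6 ← R6 − R1: [0, 1, -5, 2, -1, -1]
R3 ← R3 + (1/3)·R2: [0, 0, 1, -1, 1, -5/3]
R4 ← R4 + (1/3)·R2: [0, 0, -2, 2, -2, -5/3]
R5 ← R5 + (1/2)·R2: [0, 0, -6, 6, -6, 3/2]
R6 ← R6 + (1/6)·R2: [0, 0, -4, 4, -4, 13/6]
R4 ← R4 + (2)·R3: [0, 0, 0, 0, 0, -5]
R5 ← R5 + (6)·R3: [0, 0, 0, 0, 0, -17/2]
R6 ← R6 + (4)·R3: [0, 0, 0, 0, 0, -9/2]
R5 ← R5 − (17/10)·R4: [0, 0, 0, 0, 0, 0]
R6 ← R6 − (9/10)·R4: [0, 0, 0, 0, 0, 0]
The echelon form has 4 nonzero rows; the last pivot sits in the augmented column, so rank(B) = 3 but rank([B|b]) = 4.
Since the ranks differ, the system is inconsistent.
It has no solutions.

0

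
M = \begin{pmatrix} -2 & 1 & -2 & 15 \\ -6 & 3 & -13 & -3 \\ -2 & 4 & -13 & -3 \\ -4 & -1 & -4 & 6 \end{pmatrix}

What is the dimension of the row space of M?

Row reduce to echelon form.
R2 ← R2 − (3)·R1: [0, 0, -7, -48]
R3 ← R3 − R1: [0, 3, -11, -18]
R4 ← R4 − (2)·R1: [0, -3, 0, -24]
Swap R2 ↔ R3
R4 ← R4 + R2: [0, 0, -11, -42]
R4 ← R4 − (11/7)·R3: [0, 0, 0, 234/7]
Echelon form has 4 nonzero rows, so rank(M) = 4.
The row space has dimension equal to the rank: 4.

4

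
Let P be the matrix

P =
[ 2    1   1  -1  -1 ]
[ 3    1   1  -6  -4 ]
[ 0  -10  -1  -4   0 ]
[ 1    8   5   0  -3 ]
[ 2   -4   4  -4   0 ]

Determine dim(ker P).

0

Row reduce to echelon form.
R2 ← R2 − (3/2)·R1: [0, -1/2, -1/2, -9/2, -5/2]
R4 ← R4 − (1/2)·R1: [0, 15/2, 9/2, 1/2, -5/2]
R5 ← R5 − R1: [0, -5, 3, -3, 1]
R3 ← R3 − (20)·R2: [0, 0, 9, 86, 50]
R4 ← R4 + (15)·R2: [0, 0, -3, -67, -40]
R5 ← R5 − (10)·R2: [0, 0, 8, 42, 26]
R4 ← R4 + (1/3)·R3: [0, 0, 0, -115/3, -70/3]
R5 ← R5 − (8/9)·R3: [0, 0, 0, -310/9, -166/9]
R5 ← R5 − (62/69)·R4: [0, 0, 0, 0, 58/23]
5 nonzero rows, so rank(P) = 5.
P has 5 columns; by rank–nullity, nullity = 5 − 5 = 0.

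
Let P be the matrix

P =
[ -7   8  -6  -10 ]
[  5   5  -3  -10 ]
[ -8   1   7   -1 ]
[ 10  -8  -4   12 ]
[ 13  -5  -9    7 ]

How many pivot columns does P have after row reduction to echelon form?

3

Row reduce to echelon form.
R2 ← R2 + (5/7)·R1: [0, 75/7, -51/7, -120/7]
R3 ← R3 − (8/7)·R1: [0, -57/7, 97/7, 73/7]
R4 ← R4 + (10/7)·R1: [0, 24/7, -88/7, -16/7]
R5 ← R5 + (13/7)·R1: [0, 69/7, -141/7, -81/7]
R3 ← R3 + (19/25)·R2: [0, 0, 208/25, -13/5]
R4 ← R4 − (8/25)·R2: [0, 0, -256/25, 16/5]
R5 ← R5 − (23/25)·R2: [0, 0, -336/25, 21/5]
R4 ← R4 + (16/13)·R3: [0, 0, 0, 0]
R5 ← R5 + (21/13)·R3: [0, 0, 0, 0]
Echelon form has 3 nonzero rows, so rank(P) = 3.
Each nonzero row contributes one pivot column: 3 pivot columns.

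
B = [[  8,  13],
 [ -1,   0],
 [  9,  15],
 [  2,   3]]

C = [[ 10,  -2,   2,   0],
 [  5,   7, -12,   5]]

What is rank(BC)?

First compute BC:
[[145,  75, -140,  65],
 [-10,   2,  -2,   0],
 [165,  87, -162,  75],
 [ 35,  17, -32,  15]]
Now row reduce the product.
R2 ← R2 + (2/29)·R1: [0, 208/29, -338/29, 130/29]
R3 ← R3 − (33/29)·R1: [0, 48/29, -78/29, 30/29]
R4 ← R4 − (7/29)·R1: [0, -32/29, 52/29, -20/29]
R3 ← R3 − (3/13)·R2: [0, 0, 0, 0]
R4 ← R4 + (2/13)·R2: [0, 0, 0, 0]
2 nonzero rows, so rank(BC) = 2.

2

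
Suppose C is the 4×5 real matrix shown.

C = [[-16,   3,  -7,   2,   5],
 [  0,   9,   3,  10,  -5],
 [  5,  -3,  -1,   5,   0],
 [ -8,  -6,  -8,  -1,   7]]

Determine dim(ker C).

2

Row reduce to echelon form.
R3 ← R3 + (5/16)·R1: [0, -33/16, -51/16, 45/8, 25/16]
R4 ← R4 − (1/2)·R1: [0, -15/2, -9/2, -2, 9/2]
R3 ← R3 + (11/48)·R2: [0, 0, -5/2, 95/12, 5/12]
R4 ← R4 + (5/6)·R2: [0, 0, -2, 19/3, 1/3]
R4 ← R4 − (4/5)·R3: [0, 0, 0, 0, 0]
3 nonzero rows, so rank(C) = 3.
C has 5 columns; by rank–nullity, nullity = 5 − 3 = 2.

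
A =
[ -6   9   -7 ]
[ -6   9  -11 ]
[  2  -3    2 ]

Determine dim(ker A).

1

Row reduce to echelon form.
R2 ← R2 − R1: [0, 0, -4]
R3 ← R3 + (1/3)·R1: [0, 0, -1/3]
R3 ← R3 − (1/12)·R2: [0, 0, 0]
2 nonzero rows, so rank(A) = 2.
A has 3 columns; by rank–nullity, nullity = 3 − 2 = 1.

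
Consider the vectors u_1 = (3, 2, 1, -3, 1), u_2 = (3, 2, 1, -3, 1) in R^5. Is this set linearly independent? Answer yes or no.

no

Form the matrix with these vectors as rows and row reduce.
R2 ← R2 − R1: [0, 0, 0, 0, 0]
1 nonzero row, so the 2 vectors span a space of dimension 1.
Since 1 < 2, the vectors are linearly dependent.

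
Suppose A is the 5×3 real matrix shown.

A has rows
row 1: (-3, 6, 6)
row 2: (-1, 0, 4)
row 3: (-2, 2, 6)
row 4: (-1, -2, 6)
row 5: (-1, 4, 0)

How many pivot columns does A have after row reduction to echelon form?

Row reduce to echelon form.
R2 ← R2 − (1/3)·R1: [0, -2, 2]
R3 ← R3 − (2/3)·R1: [0, -2, 2]
R4 ← R4 − (1/3)·R1: [0, -4, 4]
R5 ← R5 − (1/3)·R1: [0, 2, -2]
R3 ← R3 − R2: [0, 0, 0]
R4 ← R4 − (2)·R2: [0, 0, 0]
R5 ← R5 + R2: [0, 0, 0]
Echelon form has 2 nonzero rows, so rank(A) = 2.
Each nonzero row contributes one pivot column: 2 pivot columns.

2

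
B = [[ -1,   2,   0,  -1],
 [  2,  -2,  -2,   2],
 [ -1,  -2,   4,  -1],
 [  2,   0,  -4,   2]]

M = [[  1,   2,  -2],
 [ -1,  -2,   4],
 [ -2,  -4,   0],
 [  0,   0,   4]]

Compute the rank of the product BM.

First compute BM:
[[ -3,  -6,   6],
 [  8,  16,  -4],
 [ -7, -14, -10],
 [ 10,  20,   4]]
Now row reduce the product.
R2 ← R2 + (8/3)·R1: [0, 0, 12]
R3 ← R3 − (7/3)·R1: [0, 0, -24]
R4 ← R4 + (10/3)·R1: [0, 0, 24]
R3 ← R3 + (2)·R2: [0, 0, 0]
R4 ← R4 − (2)·R2: [0, 0, 0]
2 nonzero rows, so rank(BM) = 2.

2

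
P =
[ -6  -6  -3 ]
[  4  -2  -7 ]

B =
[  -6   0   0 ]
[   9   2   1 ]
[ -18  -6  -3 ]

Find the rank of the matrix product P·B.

2

First compute PB:
[[ 36,   6,   3],
 [ 84,  38,  19]]
Now row reduce the product.
R2 ← R2 − (7/3)·R1: [0, 24, 12]
2 nonzero rows, so rank(PB) = 2.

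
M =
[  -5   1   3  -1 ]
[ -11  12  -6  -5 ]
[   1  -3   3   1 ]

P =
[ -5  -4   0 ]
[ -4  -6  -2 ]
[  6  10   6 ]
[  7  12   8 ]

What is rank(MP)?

2

First compute MP:
[[ 32,  32,   8],
 [-64, -148, -100],
 [ 32,  56,  32]]
Now row reduce the product.
R2 ← R2 + (2)·R1: [0, -84, -84]
R3 ← R3 − R1: [0, 24, 24]
R3 ← R3 + (2/7)·R2: [0, 0, 0]
2 nonzero rows, so rank(MP) = 2.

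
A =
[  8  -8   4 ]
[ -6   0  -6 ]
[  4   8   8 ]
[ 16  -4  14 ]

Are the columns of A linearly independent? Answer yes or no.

no

Row reduce A to echelon form.
R2 ← R2 + (3/4)·R1: [0, -6, -3]
R3 ← R3 − (1/2)·R1: [0, 12, 6]
R4 ← R4 − (2)·R1: [0, 12, 6]
R3 ← R3 + (2)·R2: [0, 0, 0]
R4 ← R4 + (2)·R2: [0, 0, 0]
2 pivots among 3 columns.
Only 2 < 3 pivot columns, so the columns are linearly dependent.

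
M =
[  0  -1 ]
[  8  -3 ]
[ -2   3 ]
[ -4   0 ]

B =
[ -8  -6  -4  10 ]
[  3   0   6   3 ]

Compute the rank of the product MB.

First compute MB:
[[ -3,   0,  -6,  -3],
 [-73, -48, -50,  71],
 [ 25,  12,  26, -11],
 [ 32,  24,  16, -40]]
Now row reduce the product.
R2 ← R2 − (73/3)·R1: [0, -48, 96, 144]
R3 ← R3 + (25/3)·R1: [0, 12, -24, -36]
R4 ← R4 + (32/3)·R1: [0, 24, -48, -72]
R3 ← R3 + (1/4)·R2: [0, 0, 0, 0]
R4 ← R4 + (1/2)·R2: [0, 0, 0, 0]
2 nonzero rows, so rank(MB) = 2.

2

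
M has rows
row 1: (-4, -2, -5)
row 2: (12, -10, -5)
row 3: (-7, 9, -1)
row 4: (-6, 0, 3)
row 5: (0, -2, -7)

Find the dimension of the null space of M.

Row reduce to echelon form.
R2 ← R2 + (3)·R1: [0, -16, -20]
R3 ← R3 − (7/4)·R1: [0, 25/2, 31/4]
R4 ← R4 − (3/2)·R1: [0, 3, 21/2]
R3 ← R3 + (25/32)·R2: [0, 0, -63/8]
R4 ← R4 + (3/16)·R2: [0, 0, 27/4]
R5 ← R5 − (1/8)·R2: [0, 0, -9/2]
R4 ← R4 + (6/7)·R3: [0, 0, 0]
R5 ← R5 − (4/7)·R3: [0, 0, 0]
3 nonzero rows, so rank(M) = 3.
M has 3 columns; by rank–nullity, nullity = 3 − 3 = 0.

0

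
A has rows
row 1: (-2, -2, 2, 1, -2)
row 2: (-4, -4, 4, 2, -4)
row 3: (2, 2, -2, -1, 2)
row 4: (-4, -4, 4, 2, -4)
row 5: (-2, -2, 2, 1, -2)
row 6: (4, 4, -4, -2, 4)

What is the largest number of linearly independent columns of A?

Row reduce to echelon form.
R2 ← R2 − (2)·R1: [0, 0, 0, 0, 0]
R3 ← R3 + R1: [0, 0, 0, 0, 0]
R4 ← R4 − (2)·R1: [0, 0, 0, 0, 0]
R5 ← R5 − R1: [0, 0, 0, 0, 0]
R6 ← R6 + (2)·R1: [0, 0, 0, 0, 0]
Echelon form has 1 nonzero row, so rank(A) = 1.
The rank gives the maximum number of linearly independent columns: 1.

1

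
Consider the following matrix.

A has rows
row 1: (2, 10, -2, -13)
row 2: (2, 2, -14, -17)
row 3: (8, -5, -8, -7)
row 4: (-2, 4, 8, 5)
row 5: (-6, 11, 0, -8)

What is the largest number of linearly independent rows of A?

3

Row reduce to echelon form.
R2 ← R2 − R1: [0, -8, -12, -4]
R3 ← R3 − (4)·R1: [0, -45, 0, 45]
R4 ← R4 + R1: [0, 14, 6, -8]
R5 ← R5 + (3)·R1: [0, 41, -6, -47]
R3 ← R3 − (45/8)·R2: [0, 0, 135/2, 135/2]
R4 ← R4 + (7/4)·R2: [0, 0, -15, -15]
R5 ← R5 + (41/8)·R2: [0, 0, -135/2, -135/2]
R4 ← R4 + (2/9)·R3: [0, 0, 0, 0]
R5 ← R5 + R3: [0, 0, 0, 0]
Echelon form has 3 nonzero rows, so rank(A) = 3.
The rank gives the maximum number of linearly independent rows: 3.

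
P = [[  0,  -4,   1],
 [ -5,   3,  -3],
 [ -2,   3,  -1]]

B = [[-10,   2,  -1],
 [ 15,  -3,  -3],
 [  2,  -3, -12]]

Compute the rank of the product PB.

3

First compute PB:
[[-58,   9,   0],
 [ 89, -10,  32],
 [ 63, -10,   5]]
Now row reduce the product.
R2 ← R2 + (89/58)·R1: [0, 221/58, 32]
R3 ← R3 + (63/58)·R1: [0, -13/58, 5]
R3 ← R3 + (1/17)·R2: [0, 0, 117/17]
3 nonzero rows, so rank(PB) = 3.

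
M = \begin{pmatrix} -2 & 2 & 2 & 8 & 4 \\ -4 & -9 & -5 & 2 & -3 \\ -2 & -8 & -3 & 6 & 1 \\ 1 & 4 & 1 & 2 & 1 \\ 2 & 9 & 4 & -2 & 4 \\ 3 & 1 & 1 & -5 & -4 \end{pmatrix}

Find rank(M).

Row reduce to echelon form.
R2 ← R2 − (2)·R1: [0, -13, -9, -14, -11]
R3 ← R3 − R1: [0, -10, -5, -2, -3]
R4 ← R4 + (1/2)·R1: [0, 5, 2, 6, 3]
R5 ← R5 + R1: [0, 11, 6, 6, 8]
R6 ← R6 + (3/2)·R1: [0, 4, 4, 7, 2]
R3 ← R3 − (10/13)·R2: [0, 0, 25/13, 114/13, 71/13]
R4 ← R4 + (5/13)·R2: [0, 0, -19/13, 8/13, -16/13]
R5 ← R5 + (11/13)·R2: [0, 0, -21/13, -76/13, -17/13]
R6 ← R6 + (4/13)·R2: [0, 0, 16/13, 35/13, -18/13]
R4 ← R4 + (19/25)·R3: [0, 0, 0, 182/25, 73/25]
R5 ← R5 + (21/25)·R3: [0, 0, 0, 38/25, 82/25]
R6 ← R6 − (16/25)·R3: [0, 0, 0, -73/25, -122/25]
R5 ← R5 − (19/91)·R4: [0, 0, 0, 0, 243/91]
R6 ← R6 + (73/182)·R4: [0, 0, 0, 0, -675/182]
R6 ← R6 + (25/18)·R5: [0, 0, 0, 0, 0]
Echelon form has 5 nonzero rows, so rank(M) = 5.

5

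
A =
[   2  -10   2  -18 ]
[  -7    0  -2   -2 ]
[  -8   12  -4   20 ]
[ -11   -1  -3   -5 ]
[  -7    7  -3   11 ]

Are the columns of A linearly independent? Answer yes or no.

no

Row reduce A to echelon form.
R2 ← R2 + (7/2)·R1: [0, -35, 5, -65]
R3 ← R3 + (4)·R1: [0, -28, 4, -52]
R4 ← R4 + (11/2)·R1: [0, -56, 8, -104]
R5 ← R5 + (7/2)·R1: [0, -28, 4, -52]
R3 ← R3 − (4/5)·R2: [0, 0, 0, 0]
R4 ← R4 − (8/5)·R2: [0, 0, 0, 0]
R5 ← R5 − (4/5)·R2: [0, 0, 0, 0]
2 pivots among 4 columns.
Only 2 < 4 pivot columns, so the columns are linearly dependent.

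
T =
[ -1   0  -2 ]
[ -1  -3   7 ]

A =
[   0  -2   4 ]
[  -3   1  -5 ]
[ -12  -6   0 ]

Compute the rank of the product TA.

2

First compute TA:
[[ 24,  14,  -4],
 [-75, -43,  11]]
Now row reduce the product.
R2 ← R2 + (25/8)·R1: [0, 3/4, -3/2]
2 nonzero rows, so rank(TA) = 2.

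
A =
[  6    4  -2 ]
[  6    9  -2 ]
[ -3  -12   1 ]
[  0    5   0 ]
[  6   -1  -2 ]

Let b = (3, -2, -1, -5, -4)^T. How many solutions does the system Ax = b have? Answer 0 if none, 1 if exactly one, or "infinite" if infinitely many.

0

Row reduce the augmented matrix [A | b].
R2 ← R2 − R1: [0, 5, 0, -5]
R3 ← R3 + (1/2)·R1: [0, -10, 0, 1/2]
R5 ← R5 − R1: [0, -5, 0, -7]
R3 ← R3 + (2)·R2: [0, 0, 0, -19/2]
R4 ← R4 − R2: [0, 0, 0, 0]
R5 ← R5 + R2: [0, 0, 0, -12]
R5 ← R5 − (24/19)·R3: [0, 0, 0, 0]
The echelon form has 3 nonzero rows; the last pivot sits in the augmented column, so rank(A) = 2 but rank([A|b]) = 3.
Since the ranks differ, the system is inconsistent.
It has no solutions.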